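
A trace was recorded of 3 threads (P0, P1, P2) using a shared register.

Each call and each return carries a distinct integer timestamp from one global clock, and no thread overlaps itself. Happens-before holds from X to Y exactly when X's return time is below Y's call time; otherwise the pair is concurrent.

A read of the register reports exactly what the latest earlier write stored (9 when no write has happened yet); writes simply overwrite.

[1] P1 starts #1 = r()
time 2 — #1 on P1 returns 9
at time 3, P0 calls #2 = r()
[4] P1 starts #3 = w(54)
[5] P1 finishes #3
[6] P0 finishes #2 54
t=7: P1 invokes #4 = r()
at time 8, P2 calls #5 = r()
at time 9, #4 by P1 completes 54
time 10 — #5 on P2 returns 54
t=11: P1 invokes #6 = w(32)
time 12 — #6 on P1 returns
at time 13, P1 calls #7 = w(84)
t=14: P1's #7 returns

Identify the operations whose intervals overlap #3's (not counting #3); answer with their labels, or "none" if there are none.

#3 spans [4,5]; an op avoiding the whole window 4..5 is ordered, any other is concurrent
#1 [1,2]: before
#2 [3,6]: concurrent
#4 [7,9]: after
#5 [8,10]: after
#6 [11,12]: after
#7 [13,14]: after

#2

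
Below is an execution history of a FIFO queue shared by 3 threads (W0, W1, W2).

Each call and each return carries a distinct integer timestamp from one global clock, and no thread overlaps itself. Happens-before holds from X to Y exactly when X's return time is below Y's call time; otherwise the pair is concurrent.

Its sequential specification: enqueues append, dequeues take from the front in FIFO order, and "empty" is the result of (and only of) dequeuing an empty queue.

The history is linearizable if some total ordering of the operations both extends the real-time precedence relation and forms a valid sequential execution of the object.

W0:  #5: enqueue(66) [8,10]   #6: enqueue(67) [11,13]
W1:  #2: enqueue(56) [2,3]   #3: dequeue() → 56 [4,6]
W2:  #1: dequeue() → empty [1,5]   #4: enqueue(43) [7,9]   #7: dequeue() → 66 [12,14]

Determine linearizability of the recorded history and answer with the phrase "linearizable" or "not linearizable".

linearizable

one valid linearization: #1, #2, #3, #5, #4, #6, #7
after step 1 (#1 dequeue() → empty): queue <>
after step 2 (#2 enqueue(56)): queue <56>
after step 3 (#3 dequeue() → 56): queue <>
after step 4 (#5 enqueue(66)): queue <66>
after step 5 (#4 enqueue(43)): queue <66,43>
after step 6 (#6 enqueue(67)): queue <66,43,67>
after step 7 (#7 dequeue() → 66): queue <43,67>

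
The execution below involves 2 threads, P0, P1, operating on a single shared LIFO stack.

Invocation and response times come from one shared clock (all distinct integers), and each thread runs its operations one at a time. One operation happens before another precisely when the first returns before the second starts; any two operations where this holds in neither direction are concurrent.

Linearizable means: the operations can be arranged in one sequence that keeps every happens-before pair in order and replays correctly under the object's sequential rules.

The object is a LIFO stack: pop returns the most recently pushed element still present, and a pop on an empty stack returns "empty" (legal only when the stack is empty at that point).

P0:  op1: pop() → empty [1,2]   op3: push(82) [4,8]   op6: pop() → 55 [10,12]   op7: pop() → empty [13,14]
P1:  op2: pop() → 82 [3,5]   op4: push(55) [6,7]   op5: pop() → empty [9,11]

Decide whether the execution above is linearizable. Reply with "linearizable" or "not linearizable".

witness order: op1, op3, op2, op4, op6, op5, op7
after step 1 (op1 pop() → empty): stack <>
after step 2 (op3 push(82)): stack <82>
after step 3 (op2 pop() → 82): stack <>
after step 4 (op4 push(55)): stack <55>
after step 5 (op6 pop() → 55): stack <>
after step 6 (op5 pop() → empty): stack <>
after step 7 (op7 pop() → empty): stack <>

linearizable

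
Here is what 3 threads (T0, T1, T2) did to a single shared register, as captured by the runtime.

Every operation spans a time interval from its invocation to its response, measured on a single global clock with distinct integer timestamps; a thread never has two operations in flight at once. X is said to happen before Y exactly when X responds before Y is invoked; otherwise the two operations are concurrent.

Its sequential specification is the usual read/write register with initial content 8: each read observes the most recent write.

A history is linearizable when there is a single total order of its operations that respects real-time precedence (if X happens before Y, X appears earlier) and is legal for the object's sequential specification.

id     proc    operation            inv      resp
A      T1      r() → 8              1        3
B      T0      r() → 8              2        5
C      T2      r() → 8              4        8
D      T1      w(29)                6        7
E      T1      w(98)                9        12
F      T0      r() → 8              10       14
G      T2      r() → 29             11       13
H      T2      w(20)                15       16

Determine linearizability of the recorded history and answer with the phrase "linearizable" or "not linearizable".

cut after 13 events: linearizable; cut after 14 events (F responds, time 14): not linearizable
30 orders of the 7 completed register ops respect real time; none is legal
sample order A, B, C, D, E, F, G stalls at step 6 — F r() → 8 has no legal effect
sample order A, B, C, D, E, G, F stalls at step 6 — G r() → 29 has no legal effect

not linearizable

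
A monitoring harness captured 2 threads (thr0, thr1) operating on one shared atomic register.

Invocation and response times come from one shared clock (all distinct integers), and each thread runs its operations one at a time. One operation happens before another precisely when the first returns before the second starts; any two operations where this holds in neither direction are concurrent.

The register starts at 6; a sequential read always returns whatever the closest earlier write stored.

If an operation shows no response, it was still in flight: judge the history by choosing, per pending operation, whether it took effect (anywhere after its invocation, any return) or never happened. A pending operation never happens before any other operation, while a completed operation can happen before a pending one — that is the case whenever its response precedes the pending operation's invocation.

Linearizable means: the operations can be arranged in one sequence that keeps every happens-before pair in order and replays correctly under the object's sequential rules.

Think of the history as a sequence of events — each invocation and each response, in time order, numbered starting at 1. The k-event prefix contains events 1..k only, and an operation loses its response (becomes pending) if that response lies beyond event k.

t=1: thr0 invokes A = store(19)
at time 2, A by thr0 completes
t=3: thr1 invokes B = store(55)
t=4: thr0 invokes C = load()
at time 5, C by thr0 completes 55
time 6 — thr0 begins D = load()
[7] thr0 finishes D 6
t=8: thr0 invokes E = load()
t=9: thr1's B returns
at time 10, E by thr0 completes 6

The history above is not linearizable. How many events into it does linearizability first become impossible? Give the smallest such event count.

7

events 1..6 are linearizable, e.g. via A, B, C:
1. A store(19), leaving value 19
2. B store(55) (pending, included), leaving value 55
3. C load() → 55, leaving value 55
include event 7 — D responding at 7 — and every candidate order breaks
no completion choice of the 1 pending operation (B) rescues it — every subset was tried
one such order, A, C, D (pending dropped), breaks at step 2 where C load() → 55 is illegal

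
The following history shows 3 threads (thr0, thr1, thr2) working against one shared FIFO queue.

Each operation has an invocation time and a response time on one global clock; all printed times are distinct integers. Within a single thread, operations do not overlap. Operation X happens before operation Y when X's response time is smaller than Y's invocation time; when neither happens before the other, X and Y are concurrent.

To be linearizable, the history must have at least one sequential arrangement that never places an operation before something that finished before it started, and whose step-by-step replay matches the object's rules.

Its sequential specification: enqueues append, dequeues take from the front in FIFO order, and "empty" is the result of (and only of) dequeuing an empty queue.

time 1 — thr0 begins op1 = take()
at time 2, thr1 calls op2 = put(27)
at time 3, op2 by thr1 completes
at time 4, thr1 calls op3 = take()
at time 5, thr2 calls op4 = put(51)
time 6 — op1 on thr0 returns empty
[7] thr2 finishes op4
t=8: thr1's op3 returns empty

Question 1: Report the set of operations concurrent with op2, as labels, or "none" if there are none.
Answer: op1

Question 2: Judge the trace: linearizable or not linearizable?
already the first 8 events (up to op3's response at time 8) admit no linearization; the first 7 still do
the 4 completed operations admit 8 real-time orders; each fails the FIFO queue replay
e.g. op1, op2, op3, op4: illegal at step 3, since op3 take() → empty cannot apply there
e.g. op1, op2, op4, op3: illegal at step 4, since op3 take() → empty cannot apply there

not linearizable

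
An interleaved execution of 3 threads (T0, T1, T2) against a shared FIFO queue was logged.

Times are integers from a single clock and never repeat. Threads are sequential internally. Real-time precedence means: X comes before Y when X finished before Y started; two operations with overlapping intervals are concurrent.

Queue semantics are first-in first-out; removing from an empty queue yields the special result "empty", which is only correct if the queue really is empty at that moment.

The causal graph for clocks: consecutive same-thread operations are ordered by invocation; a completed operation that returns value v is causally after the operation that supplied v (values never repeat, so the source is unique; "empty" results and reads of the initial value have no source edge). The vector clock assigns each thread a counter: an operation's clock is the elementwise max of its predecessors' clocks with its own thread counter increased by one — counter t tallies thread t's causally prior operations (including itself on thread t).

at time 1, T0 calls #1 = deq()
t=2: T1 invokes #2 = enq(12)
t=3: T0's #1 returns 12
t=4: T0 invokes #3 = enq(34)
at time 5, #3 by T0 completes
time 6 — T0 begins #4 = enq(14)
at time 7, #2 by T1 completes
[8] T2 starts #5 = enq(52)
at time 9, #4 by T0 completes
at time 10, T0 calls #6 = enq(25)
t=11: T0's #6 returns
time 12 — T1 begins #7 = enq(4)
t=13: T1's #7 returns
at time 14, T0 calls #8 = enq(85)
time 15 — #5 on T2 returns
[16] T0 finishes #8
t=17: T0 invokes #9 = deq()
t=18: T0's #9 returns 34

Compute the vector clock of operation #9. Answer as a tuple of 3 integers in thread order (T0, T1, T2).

invoked at 8, #5 has no predecessors; its own T2 bump gives (0, 0, 1)
invoked at 2, #2 has no predecessors; its own T1 bump gives (0, 1, 0)
#7 (invocation 12): componentwise max over VC(#2)=(0, 1, 0), +1 at T1, giving (0, 2, 0)
#1 (invocation 1): componentwise max over VC(#2)=(0, 1, 0), +1 at T0, giving (1, 1, 0)
#3 (invocation 4): componentwise max over VC(#1)=(1, 1, 0), +1 at T0, giving (2, 1, 0)
#4 (invocation 6): componentwise max over VC(#3)=(2, 1, 0), +1 at T0, giving (3, 1, 0)
#6 (invocation 10): componentwise max over VC(#4)=(3, 1, 0), +1 at T0, giving (4, 1, 0)
#8 (invocation 14): componentwise max over VC(#6)=(4, 1, 0), +1 at T0, giving (5, 1, 0)
#9 (invocation 17): componentwise max over VC(#3)=(2, 1, 0), VC(#8)=(5, 1, 0), +1 at T0, giving (6, 1, 0)
target: VC(#9) = (6, 1, 0)

(6, 1, 0)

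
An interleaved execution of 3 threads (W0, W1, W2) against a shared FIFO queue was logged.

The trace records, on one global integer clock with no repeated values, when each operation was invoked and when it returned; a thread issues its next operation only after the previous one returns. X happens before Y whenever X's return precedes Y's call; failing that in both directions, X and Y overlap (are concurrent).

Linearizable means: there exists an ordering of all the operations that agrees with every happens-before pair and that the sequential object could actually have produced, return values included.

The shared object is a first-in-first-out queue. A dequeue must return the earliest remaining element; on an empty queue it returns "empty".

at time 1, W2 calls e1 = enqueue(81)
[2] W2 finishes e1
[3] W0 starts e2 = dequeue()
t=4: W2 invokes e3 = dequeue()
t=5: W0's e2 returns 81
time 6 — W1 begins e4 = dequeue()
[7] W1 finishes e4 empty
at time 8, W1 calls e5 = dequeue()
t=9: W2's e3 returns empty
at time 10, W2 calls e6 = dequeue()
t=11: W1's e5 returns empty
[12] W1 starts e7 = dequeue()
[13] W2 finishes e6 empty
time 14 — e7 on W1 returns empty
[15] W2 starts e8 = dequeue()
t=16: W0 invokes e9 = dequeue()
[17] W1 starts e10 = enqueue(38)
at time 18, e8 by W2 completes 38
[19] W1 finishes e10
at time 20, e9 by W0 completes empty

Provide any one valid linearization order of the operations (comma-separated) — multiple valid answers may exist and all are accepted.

e1, e2, e3, e4, e5, e6, e7, e9, e10, e8

after step 1 (e1 enqueue(81)): queue <81>
after step 2 (e2 dequeue() → 81): queue <>
after step 3 (e3 dequeue() → empty): queue <>
after step 4 (e4 dequeue() → empty): queue <>
after step 5 (e5 dequeue() → empty): queue <>
after step 6 (e6 dequeue() → empty): queue <>
after step 7 (e7 dequeue() → empty): queue <>
after step 8 (e9 dequeue() → empty): queue <>
after step 9 (e10 enqueue(38)): queue <38>
after step 10 (e8 dequeue() → 38): queue <>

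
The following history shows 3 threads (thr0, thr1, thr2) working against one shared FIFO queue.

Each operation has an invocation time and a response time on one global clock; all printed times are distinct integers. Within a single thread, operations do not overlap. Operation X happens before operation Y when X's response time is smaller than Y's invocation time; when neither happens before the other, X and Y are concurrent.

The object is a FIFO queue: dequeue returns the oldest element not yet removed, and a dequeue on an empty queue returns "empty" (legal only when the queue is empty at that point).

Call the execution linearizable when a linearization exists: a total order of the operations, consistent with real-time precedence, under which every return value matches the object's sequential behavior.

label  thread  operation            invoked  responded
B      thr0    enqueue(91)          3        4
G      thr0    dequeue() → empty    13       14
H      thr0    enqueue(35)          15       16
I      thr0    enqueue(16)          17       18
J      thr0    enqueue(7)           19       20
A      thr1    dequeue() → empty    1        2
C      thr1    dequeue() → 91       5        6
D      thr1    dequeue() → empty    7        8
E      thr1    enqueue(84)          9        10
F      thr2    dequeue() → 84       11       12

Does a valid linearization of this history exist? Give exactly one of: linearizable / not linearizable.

linearizable

one valid linearization: A, B, C, D, E, F, G, H, I, J
1. A dequeue() → empty, leaving queue <>
2. B enqueue(91), leaving queue <91>
3. C dequeue() → 91, leaving queue <>
4. D dequeue() → empty, leaving queue <>
5. E enqueue(84), leaving queue <84>
6. F dequeue() → 84, leaving queue <>
7. G dequeue() → empty, leaving queue <>
8. H enqueue(35), leaving queue <35>
9. I enqueue(16), leaving queue <35,16>
10. J enqueue(7), leaving queue <35,16,7>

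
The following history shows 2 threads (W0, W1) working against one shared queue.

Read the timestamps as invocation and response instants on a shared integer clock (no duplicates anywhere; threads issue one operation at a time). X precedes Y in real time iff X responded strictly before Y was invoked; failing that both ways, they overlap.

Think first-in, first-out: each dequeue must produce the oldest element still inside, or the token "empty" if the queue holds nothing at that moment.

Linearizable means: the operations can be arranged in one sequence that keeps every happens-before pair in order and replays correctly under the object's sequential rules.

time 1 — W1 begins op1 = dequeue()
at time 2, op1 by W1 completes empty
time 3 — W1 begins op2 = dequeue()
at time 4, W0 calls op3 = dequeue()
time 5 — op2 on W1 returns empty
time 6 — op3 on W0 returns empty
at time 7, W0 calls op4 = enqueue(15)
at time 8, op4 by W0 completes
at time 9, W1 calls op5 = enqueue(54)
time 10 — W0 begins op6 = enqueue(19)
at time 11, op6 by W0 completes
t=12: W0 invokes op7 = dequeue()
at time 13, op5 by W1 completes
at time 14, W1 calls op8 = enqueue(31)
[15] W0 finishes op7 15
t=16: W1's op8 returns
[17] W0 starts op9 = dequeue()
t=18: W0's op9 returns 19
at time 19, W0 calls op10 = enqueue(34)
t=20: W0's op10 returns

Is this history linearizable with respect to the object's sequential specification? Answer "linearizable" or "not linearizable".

linearizable

witness order: op1, op2, op3, op4, op6, op5, op7, op8, op9, op10
1. op1 dequeue() → empty, leaving queue <>
2. op2 dequeue() → empty, leaving queue <>
3. op3 dequeue() → empty, leaving queue <>
4. op4 enqueue(15), leaving queue <15>
5. op6 enqueue(19), leaving queue <15,19>
6. op5 enqueue(54), leaving queue <15,19,54>
7. op7 dequeue() → 15, leaving queue <19,54>
8. op8 enqueue(31), leaving queue <19,54,31>
9. op9 dequeue() → 19, leaving queue <54,31>
10. op10 enqueue(34), leaving queue <54,31,34>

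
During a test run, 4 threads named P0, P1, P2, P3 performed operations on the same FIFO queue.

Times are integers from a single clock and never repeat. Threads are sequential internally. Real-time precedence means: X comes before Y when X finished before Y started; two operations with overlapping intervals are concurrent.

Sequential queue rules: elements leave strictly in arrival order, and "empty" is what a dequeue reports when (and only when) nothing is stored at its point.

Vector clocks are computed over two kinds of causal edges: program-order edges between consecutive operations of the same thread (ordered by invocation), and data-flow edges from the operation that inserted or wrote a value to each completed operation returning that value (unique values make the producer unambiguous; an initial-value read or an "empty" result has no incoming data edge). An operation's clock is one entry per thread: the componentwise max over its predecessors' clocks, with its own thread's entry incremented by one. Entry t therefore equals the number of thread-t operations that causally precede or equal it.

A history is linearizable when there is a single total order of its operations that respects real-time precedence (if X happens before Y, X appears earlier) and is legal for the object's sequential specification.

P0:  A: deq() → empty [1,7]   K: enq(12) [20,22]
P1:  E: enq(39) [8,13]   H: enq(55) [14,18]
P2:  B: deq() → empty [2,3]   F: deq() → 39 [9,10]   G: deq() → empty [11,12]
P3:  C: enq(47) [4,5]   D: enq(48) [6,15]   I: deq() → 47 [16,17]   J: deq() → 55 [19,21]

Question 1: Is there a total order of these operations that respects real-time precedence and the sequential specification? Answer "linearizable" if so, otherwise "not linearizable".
not linearizable

events 1..9 are fine; event 10 — the response of F at time 10 — makes the prefix non-linearizable
checked exhaustively: 3 real-time-consistent orders of 4 completed operations, zero legal FIFO queue replays
completion choices over the 2 pending operations (D, E) were checked; none helps
take A, B, C, F (pending dropped): step 4 already fails, because F deq() → 39 cannot occur there
take B, A, C, F (pending dropped): step 4 already fails, because F deq() → 39 cannot occur there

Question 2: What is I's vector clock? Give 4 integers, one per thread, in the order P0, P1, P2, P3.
Answer: (0, 0, 0, 3)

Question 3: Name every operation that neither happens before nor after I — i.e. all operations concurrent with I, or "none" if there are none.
Answer: H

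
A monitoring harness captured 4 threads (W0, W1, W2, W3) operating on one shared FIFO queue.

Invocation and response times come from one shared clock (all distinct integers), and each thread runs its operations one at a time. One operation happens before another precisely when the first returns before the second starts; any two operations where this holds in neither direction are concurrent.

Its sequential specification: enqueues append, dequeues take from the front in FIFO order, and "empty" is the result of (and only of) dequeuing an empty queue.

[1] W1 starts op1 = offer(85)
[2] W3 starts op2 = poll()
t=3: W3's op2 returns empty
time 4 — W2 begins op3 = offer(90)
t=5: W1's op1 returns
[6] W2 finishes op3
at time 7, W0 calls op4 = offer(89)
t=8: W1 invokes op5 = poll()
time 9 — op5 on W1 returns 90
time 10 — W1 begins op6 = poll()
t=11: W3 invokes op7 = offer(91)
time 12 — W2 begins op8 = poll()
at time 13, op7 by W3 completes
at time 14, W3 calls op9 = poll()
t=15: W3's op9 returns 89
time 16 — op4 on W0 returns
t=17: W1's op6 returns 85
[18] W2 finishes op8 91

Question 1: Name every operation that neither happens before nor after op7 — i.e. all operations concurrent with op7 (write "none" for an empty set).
concurrent with op7 ([11,13]): every op whose interval crosses 11..13
op1 [1,5]: before
op2 [2,3]: before
op3 [4,6]: before
op4 [7,16]: concurrent
op5 [8,9]: before
op6 [10,17]: concurrent
op8 [12,18]: concurrent
op9 [14,15]: after

op4, op6, op8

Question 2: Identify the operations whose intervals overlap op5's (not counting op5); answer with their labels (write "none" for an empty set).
op5 spans [8,9]: anything still running between times 8 and 9 counts as concurrent
op1 [1,5]: before
op2 [2,3]: before
op3 [4,6]: before
op4 [7,16]: concurrent
op6 [10,17]: after
op7 [11,13]: after
op8 [12,18]: after
op9 [14,15]: after

op4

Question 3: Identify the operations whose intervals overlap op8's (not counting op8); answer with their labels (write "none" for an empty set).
op8 spans [12,18]; an op avoiding the whole window 12..18 is ordered, any other is concurrent
op1 [1,5]: before
op2 [2,3]: before
op3 [4,6]: before
op4 [7,16]: concurrent
op5 [8,9]: before
op6 [10,17]: concurrent
op7 [11,13]: concurrent
op9 [14,15]: concurrent

op4, op6, op7, op9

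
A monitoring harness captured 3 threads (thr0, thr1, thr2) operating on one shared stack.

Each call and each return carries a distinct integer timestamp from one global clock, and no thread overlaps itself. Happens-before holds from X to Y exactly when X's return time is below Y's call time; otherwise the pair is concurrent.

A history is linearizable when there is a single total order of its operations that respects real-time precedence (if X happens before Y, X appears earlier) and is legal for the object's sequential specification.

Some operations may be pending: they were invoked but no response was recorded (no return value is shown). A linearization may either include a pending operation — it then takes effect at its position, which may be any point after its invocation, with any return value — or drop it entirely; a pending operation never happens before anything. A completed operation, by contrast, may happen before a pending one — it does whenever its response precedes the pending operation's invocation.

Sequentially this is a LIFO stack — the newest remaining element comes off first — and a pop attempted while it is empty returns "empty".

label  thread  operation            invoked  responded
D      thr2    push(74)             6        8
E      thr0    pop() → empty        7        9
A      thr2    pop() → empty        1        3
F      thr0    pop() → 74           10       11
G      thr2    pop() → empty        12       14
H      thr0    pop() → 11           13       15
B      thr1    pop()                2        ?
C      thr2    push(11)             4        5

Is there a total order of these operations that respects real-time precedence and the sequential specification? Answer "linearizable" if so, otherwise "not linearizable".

the violation lands at event 15, H's response at time 15: events 1..14 linearize, events 1..15 do not
checked exhaustively: 4 real-time-consistent orders of 7 completed operations, zero legal stack replays
completion choices over the 1 pending operation (B) were checked; none helps
e.g. A, C, D, E, F, G, H (pending dropped): illegal at step 4, since E pop() → empty cannot apply there
e.g. A, C, D, E, F, H, G (pending dropped): illegal at step 4, since E pop() → empty cannot apply there

not linearizable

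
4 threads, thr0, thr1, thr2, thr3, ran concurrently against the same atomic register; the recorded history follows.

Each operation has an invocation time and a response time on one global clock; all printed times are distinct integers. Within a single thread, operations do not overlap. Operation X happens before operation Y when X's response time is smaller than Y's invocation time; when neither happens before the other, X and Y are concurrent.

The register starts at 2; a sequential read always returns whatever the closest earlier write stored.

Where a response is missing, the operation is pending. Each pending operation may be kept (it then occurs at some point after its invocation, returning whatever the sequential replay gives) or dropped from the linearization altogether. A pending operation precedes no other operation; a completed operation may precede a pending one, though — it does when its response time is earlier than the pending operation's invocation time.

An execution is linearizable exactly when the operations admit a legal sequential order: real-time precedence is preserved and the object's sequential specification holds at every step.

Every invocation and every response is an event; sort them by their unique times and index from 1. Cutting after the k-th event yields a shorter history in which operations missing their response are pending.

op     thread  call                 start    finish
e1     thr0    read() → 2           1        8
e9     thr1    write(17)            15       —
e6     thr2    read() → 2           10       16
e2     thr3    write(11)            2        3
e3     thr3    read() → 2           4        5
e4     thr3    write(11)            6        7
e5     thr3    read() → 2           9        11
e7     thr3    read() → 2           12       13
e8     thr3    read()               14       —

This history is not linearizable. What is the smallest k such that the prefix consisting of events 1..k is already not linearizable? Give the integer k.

5

a valid linearization of events 1..4 exists, for instance e1, e2:
after step 1 (e1 read() (pending, included)): value 2
after step 2 (e2 write(11)): value 11
with event 5 included (e3 responding at time 5), all real-time-consistent orders fail
no escape via the 1 pending operation (e1): every completion choice fails
one such order, e2, e3 (pending dropped), breaks at step 2 where e3 read() → 2 is illegal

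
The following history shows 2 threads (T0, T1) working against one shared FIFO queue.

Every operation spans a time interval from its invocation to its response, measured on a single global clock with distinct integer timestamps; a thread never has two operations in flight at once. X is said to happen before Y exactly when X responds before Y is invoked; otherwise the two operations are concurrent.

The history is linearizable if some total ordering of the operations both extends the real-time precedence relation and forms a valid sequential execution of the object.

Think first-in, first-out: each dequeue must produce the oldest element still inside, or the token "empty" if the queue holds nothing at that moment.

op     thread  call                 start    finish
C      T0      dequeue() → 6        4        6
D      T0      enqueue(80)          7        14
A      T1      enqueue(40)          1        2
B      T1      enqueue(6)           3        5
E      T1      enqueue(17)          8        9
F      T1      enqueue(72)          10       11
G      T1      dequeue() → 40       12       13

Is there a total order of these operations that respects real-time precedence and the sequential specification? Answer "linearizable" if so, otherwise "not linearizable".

not linearizable

already the first 6 events (up to C's response at time 6) admit no linearization; the first 5 still do
checked exhaustively: 2 real-time-consistent orders of 3 completed operations, zero legal FIFO queue replays
take A, B, C: step 3 already fails, because C dequeue() → 6 cannot occur there
take A, C, B: step 2 already fails, because C dequeue() → 6 cannot occur there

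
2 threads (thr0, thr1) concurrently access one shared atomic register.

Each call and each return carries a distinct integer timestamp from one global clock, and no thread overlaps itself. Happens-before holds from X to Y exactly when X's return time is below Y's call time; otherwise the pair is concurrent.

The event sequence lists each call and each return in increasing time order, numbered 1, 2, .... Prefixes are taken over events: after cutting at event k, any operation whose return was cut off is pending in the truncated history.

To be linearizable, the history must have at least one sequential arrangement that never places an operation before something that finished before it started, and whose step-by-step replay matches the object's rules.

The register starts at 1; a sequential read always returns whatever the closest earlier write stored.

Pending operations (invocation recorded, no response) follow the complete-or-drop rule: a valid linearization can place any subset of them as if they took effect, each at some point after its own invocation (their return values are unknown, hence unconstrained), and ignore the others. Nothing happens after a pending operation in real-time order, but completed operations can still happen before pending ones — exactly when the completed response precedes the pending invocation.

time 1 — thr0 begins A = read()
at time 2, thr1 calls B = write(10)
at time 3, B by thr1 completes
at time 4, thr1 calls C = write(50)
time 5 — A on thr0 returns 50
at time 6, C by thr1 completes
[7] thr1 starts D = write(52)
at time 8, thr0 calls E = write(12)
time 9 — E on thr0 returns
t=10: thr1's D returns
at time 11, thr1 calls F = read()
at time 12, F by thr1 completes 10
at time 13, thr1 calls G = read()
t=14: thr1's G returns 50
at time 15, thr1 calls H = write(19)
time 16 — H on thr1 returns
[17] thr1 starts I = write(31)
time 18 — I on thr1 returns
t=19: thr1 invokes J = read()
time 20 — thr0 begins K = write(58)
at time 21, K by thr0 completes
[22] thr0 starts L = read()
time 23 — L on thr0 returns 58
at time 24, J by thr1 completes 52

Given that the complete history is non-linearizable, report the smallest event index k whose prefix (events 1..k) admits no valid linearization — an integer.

events 1..11 are still linearizable — one witness is B, C, A, D, E:
1. B write(10), leaving value 10
2. C write(50), leaving value 50
3. A read() → 50, leaving value 50
4. D write(52), leaving value 52
5. E write(12), leaving value 12
adding event 12 (F responds at 12) leaves no legal real-time order
e.g. A, B, C, D, E, F: illegal at step 1, since A read() → 50 cannot apply there
e.g. A, B, C, E, D, F: illegal at step 1, since A read() → 50 cannot apply there

12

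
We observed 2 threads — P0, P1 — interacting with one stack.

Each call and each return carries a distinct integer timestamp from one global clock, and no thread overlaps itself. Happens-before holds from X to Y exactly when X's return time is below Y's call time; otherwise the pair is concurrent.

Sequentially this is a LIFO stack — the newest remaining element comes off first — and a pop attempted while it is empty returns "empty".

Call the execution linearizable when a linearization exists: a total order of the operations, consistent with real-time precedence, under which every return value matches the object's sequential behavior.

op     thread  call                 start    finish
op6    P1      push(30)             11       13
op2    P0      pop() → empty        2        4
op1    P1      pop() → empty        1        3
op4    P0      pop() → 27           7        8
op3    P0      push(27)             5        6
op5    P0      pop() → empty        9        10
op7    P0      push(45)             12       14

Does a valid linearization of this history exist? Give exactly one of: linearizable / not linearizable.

a witness: op1, op2, op3, op4, op5, op6, op7
step 1: op1 pop() → empty — stack <>
step 2: op2 pop() → empty — stack <>
step 3: op3 push(27) — stack <27>
step 4: op4 pop() → 27 — stack <>
step 5: op5 pop() → empty — stack <>
step 6: op6 push(30) — stack <30>
step 7: op7 push(45) — stack <30,45>

linearizable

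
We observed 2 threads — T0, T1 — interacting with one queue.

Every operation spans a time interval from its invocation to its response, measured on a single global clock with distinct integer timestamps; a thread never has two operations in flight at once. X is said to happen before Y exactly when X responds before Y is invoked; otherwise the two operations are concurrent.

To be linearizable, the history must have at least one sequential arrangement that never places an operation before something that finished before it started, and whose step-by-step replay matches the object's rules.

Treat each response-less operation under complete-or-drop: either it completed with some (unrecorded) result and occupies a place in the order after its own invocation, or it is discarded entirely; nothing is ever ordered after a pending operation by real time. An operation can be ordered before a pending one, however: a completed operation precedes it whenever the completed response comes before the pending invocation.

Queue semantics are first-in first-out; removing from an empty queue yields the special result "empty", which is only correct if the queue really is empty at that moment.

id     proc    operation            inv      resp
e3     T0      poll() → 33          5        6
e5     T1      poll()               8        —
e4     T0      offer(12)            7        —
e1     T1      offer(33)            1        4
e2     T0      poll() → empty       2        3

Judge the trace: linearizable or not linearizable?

linearizable

witness order: e2, e1, e3
1. e2 poll() → empty, leaving queue <>
2. e1 offer(33), leaving queue <33>
3. e3 poll() → 33, leaving queue <>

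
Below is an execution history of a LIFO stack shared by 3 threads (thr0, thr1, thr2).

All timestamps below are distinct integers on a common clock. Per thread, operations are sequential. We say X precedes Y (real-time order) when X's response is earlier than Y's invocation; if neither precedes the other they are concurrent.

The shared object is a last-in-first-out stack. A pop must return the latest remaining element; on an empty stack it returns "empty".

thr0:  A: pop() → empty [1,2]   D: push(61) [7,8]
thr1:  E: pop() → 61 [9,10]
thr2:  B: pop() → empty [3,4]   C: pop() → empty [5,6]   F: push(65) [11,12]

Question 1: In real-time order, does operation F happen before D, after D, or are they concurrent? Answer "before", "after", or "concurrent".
F spans [11,12], D spans [7,8]
resp(D)=8 < inv(F)=11

after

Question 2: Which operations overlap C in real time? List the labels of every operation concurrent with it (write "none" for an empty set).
C spans [5,6]; an op avoiding the whole window 5..6 is ordered, any other is concurrent
A [1,2]: before
B [3,4]: before
D [7,8]: after
E [9,10]: after
F [11,12]: after

none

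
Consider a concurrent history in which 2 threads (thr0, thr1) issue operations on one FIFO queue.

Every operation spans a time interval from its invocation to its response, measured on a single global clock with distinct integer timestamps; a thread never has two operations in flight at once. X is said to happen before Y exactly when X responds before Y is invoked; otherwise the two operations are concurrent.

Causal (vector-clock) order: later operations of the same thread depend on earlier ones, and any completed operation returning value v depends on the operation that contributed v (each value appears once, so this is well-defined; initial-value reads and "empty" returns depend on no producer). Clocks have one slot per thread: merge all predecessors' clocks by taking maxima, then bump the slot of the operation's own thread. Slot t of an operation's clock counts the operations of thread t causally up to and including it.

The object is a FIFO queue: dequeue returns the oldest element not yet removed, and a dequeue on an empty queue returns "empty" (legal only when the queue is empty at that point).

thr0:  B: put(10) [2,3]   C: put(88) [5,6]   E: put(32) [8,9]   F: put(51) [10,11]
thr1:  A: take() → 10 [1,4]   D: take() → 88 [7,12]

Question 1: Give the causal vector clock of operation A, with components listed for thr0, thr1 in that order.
Answer: (1, 1)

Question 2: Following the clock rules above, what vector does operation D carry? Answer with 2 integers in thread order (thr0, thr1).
Answer: (2, 2)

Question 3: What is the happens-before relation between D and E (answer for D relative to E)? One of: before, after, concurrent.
Answer: concurrent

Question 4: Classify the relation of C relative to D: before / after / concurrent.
Answer: before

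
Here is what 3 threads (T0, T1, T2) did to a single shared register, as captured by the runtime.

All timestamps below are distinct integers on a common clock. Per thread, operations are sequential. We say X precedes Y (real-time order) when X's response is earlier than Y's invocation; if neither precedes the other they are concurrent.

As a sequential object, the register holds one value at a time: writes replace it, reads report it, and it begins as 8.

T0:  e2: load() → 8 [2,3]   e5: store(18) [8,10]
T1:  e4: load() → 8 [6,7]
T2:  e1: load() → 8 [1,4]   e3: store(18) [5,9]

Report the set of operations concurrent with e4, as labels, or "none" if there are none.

e4 spans [6,7]; an op avoiding the whole window 6..7 is ordered, any other is concurrent
e1 [1,4]: before
e2 [2,3]: before
e3 [5,9]: concurrent
e5 [8,10]: after

e3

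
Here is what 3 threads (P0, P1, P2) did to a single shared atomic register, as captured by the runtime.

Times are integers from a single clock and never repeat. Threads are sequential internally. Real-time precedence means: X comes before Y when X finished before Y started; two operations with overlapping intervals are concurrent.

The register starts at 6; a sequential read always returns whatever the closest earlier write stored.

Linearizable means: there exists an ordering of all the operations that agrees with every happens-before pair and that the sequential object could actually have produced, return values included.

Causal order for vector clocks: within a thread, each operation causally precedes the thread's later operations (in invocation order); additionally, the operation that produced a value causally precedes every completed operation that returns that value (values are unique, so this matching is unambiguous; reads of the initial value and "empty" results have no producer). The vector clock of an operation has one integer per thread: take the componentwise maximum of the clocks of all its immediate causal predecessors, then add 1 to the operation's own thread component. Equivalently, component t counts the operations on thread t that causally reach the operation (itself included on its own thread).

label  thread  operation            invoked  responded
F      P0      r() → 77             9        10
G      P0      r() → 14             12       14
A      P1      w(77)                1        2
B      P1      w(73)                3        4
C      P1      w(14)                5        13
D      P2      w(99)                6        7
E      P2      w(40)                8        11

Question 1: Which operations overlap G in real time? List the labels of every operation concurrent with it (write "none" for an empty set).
G runs from 12 to 14; window-overlapping ops are concurrent
A [1,2]: before
B [3,4]: before
C [5,13]: concurrent
D [6,7]: before
E [8,11]: before
F [9,10]: before

C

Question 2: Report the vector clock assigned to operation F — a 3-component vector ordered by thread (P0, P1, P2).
invoked at 6, D has no predecessors; its own P2 bump gives (0, 0, 1)
invoked at 1, A has no predecessors; its own P1 bump gives (0, 1, 0)
VC(E, invoked at 8): max of VC(D)=(0, 0, 1), then +1 on thread P2 → (0, 0, 2)
VC(B, invoked at 3): max of VC(A)=(0, 1, 0), then +1 on thread P1 → (0, 2, 0)
VC(F, invoked at 9): max of VC(A)=(0, 1, 0), then +1 on thread P0 → (1, 1, 0)
VC(C, invoked at 5): max of VC(B)=(0, 2, 0), then +1 on thread P1 → (0, 3, 0)
VC(G, invoked at 12): max of VC(C)=(0, 3, 0), VC(F)=(1, 1, 0), then +1 on thread P0 → (2, 3, 0)
target: VC(F) = (1, 1, 0)

(1, 1, 0)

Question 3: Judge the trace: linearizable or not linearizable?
cut after 9 events: linearizable; cut after 10 events (F responds, time 10): not linearizable
a single order respects real time; the 4 completed atomic register operations fail replay along it
include/drop combinations of the 2 pending operations (C, E) were all tried; none helps
for example A, B, D, F (pending dropped) fails at step 4: F r() → 77 is not legal there

not linearizable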